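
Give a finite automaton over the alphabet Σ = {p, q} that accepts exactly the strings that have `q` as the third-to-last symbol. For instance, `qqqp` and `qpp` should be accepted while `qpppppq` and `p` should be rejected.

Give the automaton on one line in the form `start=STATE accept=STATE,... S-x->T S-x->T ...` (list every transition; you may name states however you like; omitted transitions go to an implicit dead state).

Because acceptance depends on a position counted from the end, the machine has to buffer the most recent 3 symbols. Make each state the string of the last up-to-3 symbols read; on input `x` shift the window left and append `x`. Accept when the buffered window has length 3 and begins with `q`.
15 states suffice.
          p    q  
>  S0     S1   S2 
   S1     S3   S4 
   S2     S5   S6 
   S3     S7   S8 
   S4     S9  S10 
   S5    S11  S12 
   S6    S13  S14 
   S7     S7   S8 
   S8     S9  S10 
   S9    S11  S12 
   S10   S13  S14 
 * S11    S7   S8 
 * S12    S9  S10 
 * S13   S11  S12 
 * S14   S13  S14 
(> = start, * = accepting)

start=S0 accept=S11,S12,S13,S14 S0-p->S1 S0-q->S2 S1-p->S3 S1-q->S4 S2-p->S5 S2-q->S6 S3-p->S7 S3-q->S8 S4-p->S9 S4-q->S10 S5-p->S11 S5-q->S12 S6-p->S13 S6-q->S14 S7-p->S7 S7-q->S8 S8-p->S9 S8-q->S10 S9-p->S11 S9-q->S12 S10-p->S13 S10-q->S14 S11-p->S7 S11-q->S8 S12-p->S9 S12-q->S10 S13-p->S11 S13-q->S12 S14-p->S13 S14-q->S14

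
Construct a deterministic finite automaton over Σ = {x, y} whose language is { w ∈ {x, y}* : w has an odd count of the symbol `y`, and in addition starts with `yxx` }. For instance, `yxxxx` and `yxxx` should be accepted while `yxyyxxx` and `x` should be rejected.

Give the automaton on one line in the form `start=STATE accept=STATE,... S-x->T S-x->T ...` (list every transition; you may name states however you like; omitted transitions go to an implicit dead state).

start=A accept=E A-x->B A-y->C B-x->B B-y->B C-x->D C-y->B D-x->E D-y->B E-x->E E-y->F F-x->F F-y->E

Run two small machines in parallel and take their product. One (2 states) tracks the count of `y`s modulo 2; the other (5 states) tracks whether the input so far still matches the prefix `yxx`. Each combined state is a pair, one component from each; accept when both components accept. After merging equivalent states the machine shrinks.
6 states suffice.
       x  y 
>  A   B  C 
   B   B  B 
   C   D  B 
   D   E  B 
 * E   E  F 
   F   F  E 
(> = start, * = accepting)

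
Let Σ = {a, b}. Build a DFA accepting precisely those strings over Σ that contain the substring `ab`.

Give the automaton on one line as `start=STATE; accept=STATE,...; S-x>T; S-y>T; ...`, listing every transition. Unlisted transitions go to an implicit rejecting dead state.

Track how much of `ab` has been matched so far: state s0 is no progress, s2 is the absorbing accept state reached once `ab` has occurred. Intermediate states record partial matches; on a mismatch, fall back to the longest reusable overlap.
A 3-state machine:
        a   b  
>  s0   s1  s0 
   s1   s1  s2 
 * s2   s2  s2 
(> = start, * = accepting)

start=s0; accept=s2; s0-a>s1; s0-b>s0; s1-a>s1; s1-b>s2; s2-a>s2; s2-b>s2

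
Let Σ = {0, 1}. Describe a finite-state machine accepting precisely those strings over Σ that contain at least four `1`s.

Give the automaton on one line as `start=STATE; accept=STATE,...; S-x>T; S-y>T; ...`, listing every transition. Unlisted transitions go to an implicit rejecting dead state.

start=S0; accept=S4,S5; S0-0>S0; S0-1>S1; S1-0>S1; S1-1>S2; S2-0>S2; S2-1>S3; S3-0>S3; S3-1>S4; S4-0>S4; S4-1>S5; S5-0>S5; S5-1>S5

Count `1`s, saturating at 5: states S0 through S4 mean 0 through 4 `1`s seen; S5 means more than 4. Each `1` increments (capped at S5); other symbols loop. Accept from {S4, S5}.
6 states suffice.
        0   1  
>  S0   S0  S1 
   S1   S1  S2 
   S2   S2  S3 
   S3   S3  S4 
 * S4   S4  S5 
 * S5   S5  S5 
(> = start, * = accepting)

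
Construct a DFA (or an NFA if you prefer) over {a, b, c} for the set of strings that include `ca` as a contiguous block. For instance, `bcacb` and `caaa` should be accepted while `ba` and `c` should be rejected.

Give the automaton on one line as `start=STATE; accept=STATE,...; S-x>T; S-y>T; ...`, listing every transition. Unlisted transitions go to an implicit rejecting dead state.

start=q0; accept=q2; q0-a>q0; q0-b>q0; q0-c>q1; q1-a>q2; q1-b>q0; q1-c>q1; q2-a>q2; q2-b>q2; q2-c>q2

States q0..q1 record the length of the longest prefix of `ca` that matches the current input suffix. Reaching q2 means `ca` has been seen, and we stay there forever. Accept from q2.
3 states suffice.
        a   b   c  
>  q0   q0  q0  q1 
   q1   q2  q0  q1 
 * q2   q2  q2  q2 
(> = start, * = accepting)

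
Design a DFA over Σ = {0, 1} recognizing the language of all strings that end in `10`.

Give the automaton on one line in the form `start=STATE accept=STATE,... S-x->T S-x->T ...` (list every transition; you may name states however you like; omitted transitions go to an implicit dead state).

start=q0 accept=q2 q0-0->q0 q0-1->q1 q1-0->q2 q1-1->q1 q2-0->q0 q2-1->q1

Let each state record the length of the longest suffix of the input read so far that is also a prefix of `10`. q1 means the last symbol is `1`; q2 means the last 2 symbols are `10`. Accept only at q2, where the string currently ends in `10`.
A 3-state machine:
        0   1  
>  q0   q0  q1 
   q1   q2  q1 
 * q2   q0  q1 
(> = start, * = accepting)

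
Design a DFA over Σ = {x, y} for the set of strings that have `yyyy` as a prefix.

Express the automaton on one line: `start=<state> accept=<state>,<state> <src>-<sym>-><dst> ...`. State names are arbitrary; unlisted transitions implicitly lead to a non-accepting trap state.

Check the first 4 symbols one by one: q0 through q3 record how many have matched `yyyy` so far; any wrong symbol goes to the dead state q5. After all 4 match we enter the accepting sink q4.
With 6 states:
        x   y  
>  q0   q5  q1 
   q1   q5  q2 
   q2   q5  q3 
   q3   q5  q4 
 * q4   q4  q4 
   q5   q5  q5 
(> = start, * = accepting)

start=q0 accept=q4 q0-x->q5 q0-y->q1 q1-x->q5 q1-y->q2 q2-x->q5 q2-y->q3 q3-x->q5 q3-y->q4 q4-x->q4 q4-y->q4 q5-x->q5 q5-y->q5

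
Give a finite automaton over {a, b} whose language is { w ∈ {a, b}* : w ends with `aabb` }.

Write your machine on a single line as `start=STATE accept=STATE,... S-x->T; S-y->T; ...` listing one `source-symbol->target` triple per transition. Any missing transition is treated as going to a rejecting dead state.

Remember how much of `aabb` the current input suffix matches. State s0 means no match yet; s1 means the last symbol is `a`; s2 means the last 2 symbols are `aa`; s3 means the last 3 symbols are `aab`; s4 means the last 4 symbols are `aabb`. Only s4 accepts. On a mismatch, fall back to the longest proper suffix that is still a prefix of `aabb`.
        a   b  
>  s0   s1  s0 
   s1   s2  s0 
   s2   s2  s3 
   s3   s1  s4 
 * s4   s1  s0 
(> = start, * = accepting)

start=s0; accept=s4; s0-a->s1; s0-b->s0; s1-a->s2; s1-b->s0; s2-a->s2; s2-b->s3; s3-a->s1; s3-b->s4; s4-a->s1; s4-b->s0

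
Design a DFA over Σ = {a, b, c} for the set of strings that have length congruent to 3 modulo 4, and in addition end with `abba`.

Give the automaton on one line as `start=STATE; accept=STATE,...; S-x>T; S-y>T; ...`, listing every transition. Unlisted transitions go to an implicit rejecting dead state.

start=s0; accept=s7; s0-a>s1; s0-b>s1; s0-c>s1; s1-a>s2; s1-b>s2; s1-c>s2; s2-a>s3; s2-b>s3; s2-c>s3; s3-a>s4; s3-b>s0; s3-c>s0; s4-a>s1; s4-b>s5; s4-c>s1; s5-a>s2; s5-b>s6; s5-c>s2; s6-a>s7; s6-b>s3; s6-c>s3; s7-a>s4; s7-b>s0; s7-c>s0

Run two small machines in parallel and take their product. The first has 4 states tracking the input length modulo 4; the second has 5 states tracking how much of the suffix `abba` has currently been matched. A product state is a pair (one from each), accepting exactly when both do. After merging equivalent states the machine shrinks.
An 8-state machine:
        a   b   c  
>  s0   s1  s1  s1 
   s1   s2  s2  s2 
   s2   s3  s3  s3 
   s3   s4  s0  s0 
   s4   s1  s5  s1 
   s5   s2  s6  s2 
   s6   s7  s3  s3 
 * s7   s4  s0  s0 
(> = start, * = accepting)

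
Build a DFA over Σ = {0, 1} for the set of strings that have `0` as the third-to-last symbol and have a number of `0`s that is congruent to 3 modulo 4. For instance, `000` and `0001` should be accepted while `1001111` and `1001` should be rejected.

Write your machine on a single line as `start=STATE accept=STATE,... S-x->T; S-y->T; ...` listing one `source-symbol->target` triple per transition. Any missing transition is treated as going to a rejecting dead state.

Handle the two conditions separately and then intersect. One (15 states) tracks the last 3 symbols read; the other (4 states) tracks the count of `0`s modulo 4. Each combined state is a pair, one component from each; accept when both components accept. Minimizing collapses redundant product states.
15 states suffice.
          0    1  
>  q0     q1   q0 
   q1     q2   q3 
   q2     q4   q5 
   q3     q6   q3 
 * q4     q0   q7 
   q5     q8   q9 
   q6    q10   q5 
 * q7     q0  q11 
 * q8     q0  q12 
   q9    q13   q9 
   q10    q0   q7 
 * q11    q0  q14 
   q12    q0  q11 
   q13    q0  q12 
   q14    q0  q14 
(> = start, * = accepting)

start=q0; accept=q4,q7,q8,q11; q0-0->q1; q0-1->q0; q1-0->q2; q1-1->q3; q2-0->q4; q2-1->q5; q3-0->q6; q3-1->q3; q4-0->q0; q4-1->q7; q5-0->q8; q5-1->q9; q6-0->q10; q6-1->q5; q7-0->q0; q7-1->q11; q8-0->q0; q8-1->q12; q9-0->q13; q9-1->q9; q10-0->q0; q10-1->q7; q11-0->q0; q11-1->q14; q12-0->q0; q12-1->q11; q13-0->q0; q13-1->q12; q14-0->q0; q14-1->q14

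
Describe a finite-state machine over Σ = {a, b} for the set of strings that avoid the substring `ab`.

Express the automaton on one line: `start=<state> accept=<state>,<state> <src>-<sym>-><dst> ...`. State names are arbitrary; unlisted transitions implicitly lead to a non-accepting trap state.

start=q0 accept=q0,q1 q0-a->q1 q0-b->q0 q1-a->q1 q1-b->q2 q2-a->q2 q2-b->q2

Track partial matches of the forbidden pattern `ab`. State q2 is a dead state reached once `ab` has occurred; every other state accepts. q0 means no part of `ab` is currently matched.
3 states suffice.
        a   b  
>* q0   q1  q0 
 * q1   q1  q2 
   q2   q2  q2 
(> = start, * = accepting)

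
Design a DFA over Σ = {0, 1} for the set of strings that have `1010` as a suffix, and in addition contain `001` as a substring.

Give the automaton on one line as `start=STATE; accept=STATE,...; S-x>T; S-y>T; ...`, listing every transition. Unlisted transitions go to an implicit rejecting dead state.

start=q0; accept=q11; q0-0>q1; q0-1>q2; q1-0>q3; q1-1>q2; q2-0>q4; q2-1>q2; q3-0>q3; q3-1>q5; q4-0>q3; q4-1>q6; q5-0>q7; q5-1>q5; q6-0>q8; q6-1>q2; q7-0>q9; q7-1>q10; q8-0>q3; q8-1>q6; q9-0>q9; q9-1>q5; q10-0>q11; q10-1>q5; q11-0>q9; q11-1>q10

Run two small machines in parallel and take their product. The first has 5 states tracking how much of the suffix `1010` has currently been matched; the second has 4 states tracking whether and how much of `001` has been seen. A product state is a pair (one from each), accepting exactly when both do.
A 12-state machine:
          0    1  
>  q0     q1   q2 
   q1     q3   q2 
   q2     q4   q2 
   q3     q3   q5 
   q4     q3   q6 
   q5     q7   q5 
   q6     q8   q2 
   q7     q9  q10 
   q8     q3   q6 
   q9     q9   q5 
   q10   q11   q5 
 * q11    q9  q10 
(> = start, * = accepting)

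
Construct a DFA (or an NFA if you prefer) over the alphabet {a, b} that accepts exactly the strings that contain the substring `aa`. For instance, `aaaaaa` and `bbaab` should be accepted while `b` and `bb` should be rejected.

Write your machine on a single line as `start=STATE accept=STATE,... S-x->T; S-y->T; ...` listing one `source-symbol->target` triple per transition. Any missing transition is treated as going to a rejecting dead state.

start=s0; accept=s2; s0-a->s1; s0-b->s0; s1-a->s2; s1-b->s0; s2-a->s2; s2-b->s2

States s0..s1 record the length of the longest prefix of `aa` that matches the current input suffix. Reaching s2 means `aa` has been seen, and we stay there forever. Accept from s2.
A 3-state machine:
        a   b  
>  s0   s1  s0 
   s1   s2  s0 
 * s2   s2  s2 
(> = start, * = accepting)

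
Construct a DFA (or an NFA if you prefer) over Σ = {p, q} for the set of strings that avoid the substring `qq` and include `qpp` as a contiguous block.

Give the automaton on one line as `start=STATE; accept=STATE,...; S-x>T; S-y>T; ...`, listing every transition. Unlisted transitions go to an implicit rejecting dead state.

start=s0; accept=s4,s6; s0-p>s0; s0-q>s1; s1-p>s2; s1-q>s3; s2-p>s4; s2-q>s1; s3-p>s5; s3-q>s3; s4-p>s4; s4-q>s6; s5-p>s7; s5-q>s3; s6-p>s4; s6-q>s7; s7-p>s7; s7-q>s7

Build one automaton per condition and run them in lockstep. The first has 3 states tracking partial matches of the forbidden pattern `qq`; the second has 4 states tracking whether and how much of `qpp` has been seen. A product state is a pair (one from each), accepting exactly when both do.
8 states suffice.
        p   q  
>  s0   s0  s1 
   s1   s2  s3 
   s2   s4  s1 
   s3   s5  s3 
 * s4   s4  s6 
   s5   s7  s3 
 * s6   s4  s7 
   s7   s7  s7 
(> = start, * = accepting)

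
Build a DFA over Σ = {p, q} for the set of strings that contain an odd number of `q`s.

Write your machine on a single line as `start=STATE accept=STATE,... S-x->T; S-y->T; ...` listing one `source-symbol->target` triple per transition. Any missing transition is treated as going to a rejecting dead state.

start=S0; accept=S1; S0-p->S0; S0-q->S1; S1-p->S1; S1-q->S0

Keep the running count of `q`s modulo 2: each `q` advances along the cycle S0 → S1 → S0 while other symbols loop. Accept at S1.
        p   q  
>  S0   S0  S1 
 * S1   S1  S0 
(> = start, * = accepting)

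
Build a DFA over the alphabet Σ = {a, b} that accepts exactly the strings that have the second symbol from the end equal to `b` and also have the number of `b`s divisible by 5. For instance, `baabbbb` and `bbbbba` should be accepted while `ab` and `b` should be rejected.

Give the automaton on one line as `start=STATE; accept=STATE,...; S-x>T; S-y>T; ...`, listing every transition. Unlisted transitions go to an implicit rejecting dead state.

Run two small machines in parallel and take their product. One (7 states) tracks the last 2 symbols read; the other (5 states) tracks the count of `b`s modulo 5. Each combined state is a pair, one component from each; accept when both components accept. Minimizing collapses redundant product states.
A 9-state machine:
        a   b  
>  S0   S0  S1 
   S1   S1  S2 
   S2   S2  S3 
   S3   S3  S4 
   S4   S5  S6 
   S5   S5  S7 
 * S6   S8  S1 
   S7   S8  S1 
 * S8   S0  S1 
(> = start, * = accepting)

start=S0; accept=S6,S8; S0-a>S0; S0-b>S1; S1-a>S1; S1-b>S2; S2-a>S2; S2-b>S3; S3-a>S3; S3-b>S4; S4-a>S5; S4-b>S6; S5-a>S5; S5-b>S7; S6-a>S8; S6-b>S1; S7-a>S8; S7-b>S1; S8-a>S0; S8-b>S1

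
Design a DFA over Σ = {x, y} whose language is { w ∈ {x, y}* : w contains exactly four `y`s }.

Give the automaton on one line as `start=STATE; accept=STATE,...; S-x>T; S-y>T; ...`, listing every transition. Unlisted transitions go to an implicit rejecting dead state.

start=S0; accept=S4; S0-x>S0; S0-y>S1; S1-x>S1; S1-y>S2; S2-x>S2; S2-y>S3; S3-x>S3; S3-y>S4; S4-x>S4; S4-y>S5; S5-x>S5; S5-y>S5

Count `y`s, saturating at 5: states S0 through S4 mean 0 through 4 `y`s seen; S5 means more than 4. Each `y` increments (capped at S5); other symbols loop. Accept from {S4}.
6 states suffice.
        x   y  
>  S0   S0  S1 
   S1   S1  S2 
   S2   S2  S3 
   S3   S3  S4 
 * S4   S4  S5 
   S5   S5  S5 
(> = start, * = accepting)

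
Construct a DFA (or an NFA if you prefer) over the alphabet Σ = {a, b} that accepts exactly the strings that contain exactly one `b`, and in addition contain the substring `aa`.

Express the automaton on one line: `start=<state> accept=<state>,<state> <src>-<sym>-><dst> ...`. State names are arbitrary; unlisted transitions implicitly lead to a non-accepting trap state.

start=S0 accept=S6 S0-a->S1 S0-b->S2 S1-a->S3 S1-b->S2 S2-a->S4 S2-b->S5 S3-a->S3 S3-b->S6 S4-a->S6 S4-b->S5 S5-a->S5 S5-b->S5 S6-a->S6 S6-b->S5

Handle the two conditions separately and then intersect. One (3 states) tracks the count of `b`s, saturating at 2; the other (3 states) tracks whether and how much of `aa` has been seen. Each combined state is a pair, one component from each; accept when both components accept. After merging equivalent states the machine shrinks.
        a   b  
>  S0   S1  S2 
   S1   S3  S2 
   S2   S4  S5 
   S3   S3  S6 
   S4   S6  S5 
   S5   S5  S5 
 * S6   S6  S5 
(> = start, * = accepting)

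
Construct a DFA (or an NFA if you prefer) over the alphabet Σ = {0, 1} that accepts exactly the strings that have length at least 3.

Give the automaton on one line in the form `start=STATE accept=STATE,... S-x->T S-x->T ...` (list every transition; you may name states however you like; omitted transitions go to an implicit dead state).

start=A accept=D,E A-0->B A-1->B B-0->C B-1->C C-0->D C-1->D D-0->E D-1->E E-0->E E-1->E

We only need to distinguish lengths 0, 1, …, 3, and '>3'. Chain A → B → C → D → E on every symbol, with E looping. Accepting states: {D, E}.
With 5 states:
       0  1 
>  A   B  B 
   B   C  C 
   C   D  D 
 * D   E  E 
 * E   E  E 
(> = start, * = accepting)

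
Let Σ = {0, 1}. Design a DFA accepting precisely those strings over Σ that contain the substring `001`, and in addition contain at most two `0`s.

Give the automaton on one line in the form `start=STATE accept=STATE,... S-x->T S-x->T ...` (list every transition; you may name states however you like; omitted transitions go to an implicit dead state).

start=q0 accept=q4 q0-0->q1 q0-1->q0 q1-0->q2 q1-1->q3 q2-0->q3 q2-1->q4 q3-0->q3 q3-1->q3 q4-0->q3 q4-1->q4

Run two small machines in parallel and take their product. The first has 4 states tracking whether and how much of `001` has been seen; the second has 4 states tracking the count of `0`s, saturating at 3. A product state is a pair (one from each), accepting exactly when both do. After merging equivalent states the machine shrinks.
5 states suffice.
        0   1  
>  q0   q1  q0 
   q1   q2  q3 
   q2   q3  q4 
   q3   q3  q3 
 * q4   q3  q4 
(> = start, * = accepting)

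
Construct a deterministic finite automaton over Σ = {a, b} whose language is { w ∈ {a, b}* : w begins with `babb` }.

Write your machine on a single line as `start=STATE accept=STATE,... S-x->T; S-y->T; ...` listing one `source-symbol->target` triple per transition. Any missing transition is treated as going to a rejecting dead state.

start=q0; accept=q4; q0-a->q5; q0-b->q1; q1-a->q2; q1-b->q5; q2-a->q5; q2-b->q3; q3-a->q5; q3-b->q4; q4-a->q4; q4-b->q4; q5-a->q5; q5-b->q5

Check the first 4 symbols one by one: q0 through q3 record how many have matched `babb` so far; any wrong symbol goes to the dead state q5. After all 4 match we enter the accepting sink q4.
A 6-state machine:
        a   b  
>  q0   q5  q1 
   q1   q2  q5 
   q2   q5  q3 
   q3   q5  q4 
 * q4   q4  q4 
   q5   q5  q5 
(> = start, * = accepting)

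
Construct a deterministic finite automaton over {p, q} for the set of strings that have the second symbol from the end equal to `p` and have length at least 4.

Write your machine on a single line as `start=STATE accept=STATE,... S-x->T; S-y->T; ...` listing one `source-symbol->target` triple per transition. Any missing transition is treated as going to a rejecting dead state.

start=A; accept=L,M,P,Q; A-p->B; A-q->C; B-p->D; B-q->E; C-p->F; C-q->G; D-p->H; D-q->I; E-p->J; E-q->K; F-p->H; F-q->I; G-p->J; G-q->K; H-p->L; H-q->M; I-p->N; I-q->O; J-p->L; J-q->M; K-p->N; K-q->O; L-p->P; L-q->Q; M-p->R; M-q->S; N-p->P; N-q->Q; O-p->R; O-q->S; P-p->P; P-q->Q; Q-p->R; Q-q->S; R-p->P; R-q->Q; S-p->R; S-q->S

Run two small machines in parallel and take their product. The first has 7 states tracking the last 2 symbols read; the second has 6 states tracking the input length, saturating at 5. A product state is a pair (one from each), accepting exactly when both do.
19 states suffice.
       p  q 
>  A   B  C 
   B   D  E 
   C   F  G 
   D   H  I 
   E   J  K 
   F   H  I 
   G   J  K 
   H   L  M 
   I   N  O 
   J   L  M 
   K   N  O 
 * L   P  Q 
 * M   R  S 
   N   P  Q 
   O   R  S 
 * P   P  Q 
 * Q   R  S 
   R   P  Q 
   S   R  S 
(> = start, * = accepting)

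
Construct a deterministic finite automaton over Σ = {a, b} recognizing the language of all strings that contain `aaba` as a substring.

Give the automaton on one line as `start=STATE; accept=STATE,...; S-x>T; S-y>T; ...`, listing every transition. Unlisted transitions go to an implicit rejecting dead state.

start=S0; accept=S4; S0-a>S1; S0-b>S0; S1-a>S2; S1-b>S0; S2-a>S2; S2-b>S3; S3-a>S4; S3-b>S0; S4-a>S4; S4-b>S4

States S0..S3 record the length of the longest prefix of `aaba` that matches the current input suffix. Reaching S4 means `aaba` has been seen, and we stay there forever. Accept from S4.
With 5 states:
        a   b  
>  S0   S1  S0 
   S1   S2  S0 
   S2   S2  S3 
   S3   S4  S0 
 * S4   S4  S4 
(> = start, * = accepting)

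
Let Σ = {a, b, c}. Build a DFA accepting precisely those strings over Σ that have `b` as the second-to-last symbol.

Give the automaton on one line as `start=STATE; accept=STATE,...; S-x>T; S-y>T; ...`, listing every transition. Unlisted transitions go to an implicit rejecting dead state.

start=S0; accept=S7,S8,S9; S0-a>S1; S0-b>S2; S0-c>S3; S1-a>S4; S1-b>S5; S1-c>S6; S2-a>S7; S2-b>S8; S2-c>S9; S3-a>S10; S3-b>S11; S3-c>S12; S4-a>S4; S4-b>S5; S4-c>S6; S5-a>S7; S5-b>S8; S5-c>S9; S6-a>S10; S6-b>S11; S6-c>S12; S7-a>S4; S7-b>S5; S7-c>S6; S8-a>S7; S8-b>S8; S8-c>S9; S9-a>S10; S9-b>S11; S9-c>S12; S10-a>S4; S10-b>S5; S10-c>S6; S11-a>S7; S11-b>S8; S11-c>S9; S12-a>S10; S12-b>S11; S12-c>S12

A DFA must remember the last 2 symbols (since which symbol is second-to-last isn't known until the input ends). Use one state per possible window of the last ≤2 symbols; accept from those whose window starts with `b`.
13 states suffice.
          a    b    c  
>  S0     S1   S2   S3 
   S1     S4   S5   S6 
   S2     S7   S8   S9 
   S3    S10  S11  S12 
   S4     S4   S5   S6 
   S5     S7   S8   S9 
   S6    S10  S11  S12 
 * S7     S4   S5   S6 
 * S8     S7   S8   S9 
 * S9    S10  S11  S12 
   S10    S4   S5   S6 
   S11    S7   S8   S9 
   S12   S10  S11  S12 
(> = start, * = accepting)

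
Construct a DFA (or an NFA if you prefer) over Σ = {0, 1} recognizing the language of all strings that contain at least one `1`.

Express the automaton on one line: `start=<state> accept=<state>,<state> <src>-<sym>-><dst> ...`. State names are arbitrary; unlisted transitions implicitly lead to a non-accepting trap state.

start=s0 accept=s1,s2 s0-0->s0 s0-1->s1 s1-0->s1 s1-1->s2 s2-0->s2 s2-1->s2

Count `1`s, saturating at 2: state s0 means no `1` yet, s1 means one `1` seen, s2 means more than one. Each `1` increments (capped at s2); other symbols loop. Accept from {s1, s2}.
3 states suffice.
        0   1  
>  s0   s0  s1 
 * s1   s1  s2 
 * s2   s2  s2 
(> = start, * = accepting)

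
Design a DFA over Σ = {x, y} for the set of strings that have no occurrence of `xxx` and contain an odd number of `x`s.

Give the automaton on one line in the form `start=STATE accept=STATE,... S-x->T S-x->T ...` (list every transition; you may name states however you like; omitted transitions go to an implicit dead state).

start=q0 accept=q1,q3,q7 q0-x->q1 q0-y->q0 q1-x->q2 q1-y->q3 q2-x->q4 q2-y->q0 q3-x->q5 q3-y->q3 q4-x->q6 q4-y->q4 q5-x->q7 q5-y->q0 q6-x->q4 q6-y->q6 q7-x->q6 q7-y->q3

Build one automaton per condition and run them in lockstep. The first has 4 states tracking partial matches of the forbidden pattern `xxx`; the second has 2 states tracking the count of `x`s modulo 2. A product state is a pair (one from each), accepting exactly when both do.
8 states suffice.
        x   y  
>  q0   q1  q0 
 * q1   q2  q3 
   q2   q4  q0 
 * q3   q5  q3 
   q4   q6  q4 
   q5   q7  q0 
   q6   q4  q6 
 * q7   q6  q3 
(> = start, * = accepting)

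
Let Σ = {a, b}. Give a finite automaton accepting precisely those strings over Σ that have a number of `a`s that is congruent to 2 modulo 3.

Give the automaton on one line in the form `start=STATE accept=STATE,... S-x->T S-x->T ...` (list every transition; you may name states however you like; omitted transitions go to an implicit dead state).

start=q0 accept=q2 q0-a->q1 q0-b->q0 q1-a->q2 q1-b->q1 q2-a->q0 q2-b->q2

Keep the running count of `a`s modulo 3: each `a` advances along the cycle q0 → q1 → q2 → q0 while other symbols loop. Accept at q2.
With 3 states:
        a   b  
>  q0   q1  q0 
   q1   q2  q1 
 * q2   q0  q2 
(> = start, * = accepting)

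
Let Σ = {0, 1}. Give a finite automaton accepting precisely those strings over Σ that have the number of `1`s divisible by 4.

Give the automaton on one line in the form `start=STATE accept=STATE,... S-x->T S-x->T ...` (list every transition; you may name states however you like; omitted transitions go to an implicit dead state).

start=q0 accept=q0 q0-0->q0 q0-1->q1 q1-0->q1 q1-1->q2 q2-0->q2 q2-1->q3 q3-0->q3 q3-1->q0

Keep the running count of `1`s modulo 4: each `1` advances along the cycle q0 → q1 → q2 → q3 → q0 while other symbols loop. Accept at q0.
A 4-state machine:
        0   1  
>* q0   q0  q1 
   q1   q1  q2 
   q2   q2  q3 
   q3   q3  q0 
(> = start, * = accepting)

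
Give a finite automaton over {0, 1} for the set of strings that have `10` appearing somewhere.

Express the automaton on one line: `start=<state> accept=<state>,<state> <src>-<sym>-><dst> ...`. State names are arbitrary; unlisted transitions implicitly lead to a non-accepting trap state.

start=q0 accept=q2 q0-0->q0 q0-1->q1 q1-0->q2 q1-1->q1 q2-0->q2 q2-1->q2

States q0..q1 record the length of the longest prefix of `10` that matches the current input suffix. Reaching q2 means `10` has been seen, and we stay there forever. Accept from q2.
A 3-state machine:
        0   1  
>  q0   q0  q1 
   q1   q2  q1 
 * q2   q2  q2 
(> = start, * = accepting)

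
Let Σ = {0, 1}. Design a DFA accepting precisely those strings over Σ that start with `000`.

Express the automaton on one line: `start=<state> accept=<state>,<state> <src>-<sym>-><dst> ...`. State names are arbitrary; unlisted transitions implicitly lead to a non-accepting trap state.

Walk along `000` while the input agrees: from S0 take `0` to S1, and so on. Any deviation drops to the rejecting sink S4. Once S3 is reached the prefix is confirmed and every continuation is accepted.
        0   1  
>  S0   S1  S4 
   S1   S2  S4 
   S2   S3  S4 
 * S3   S3  S3 
   S4   S4  S4 
(> = start, * = accepting)

start=S0 accept=S3 S0-0->S1 S0-1->S4 S1-0->S2 S1-1->S4 S2-0->S3 S2-1->S4 S3-0->S3 S3-1->S3 S4-0->S4 S4-1->S4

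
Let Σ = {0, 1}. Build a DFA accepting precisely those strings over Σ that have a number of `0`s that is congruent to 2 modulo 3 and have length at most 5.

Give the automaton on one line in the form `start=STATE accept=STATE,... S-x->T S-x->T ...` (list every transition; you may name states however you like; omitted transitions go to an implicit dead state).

Build one automaton per condition and run them in lockstep. The first has 3 states tracking the count of `0`s modulo 3; the second has 7 states tracking the input length, saturating at 6. A product state is a pair (one from each), accepting exactly when both do.
18 states suffice.
          0    1  
>  s0     s1   s2 
   s1     s3   s4 
   s2     s4   s5 
 * s3     s6   s7 
   s4     s7   s8 
   s5     s8   s6 
   s6     s9  s10 
 * s7    s10  s11 
   s8    s11   s9 
   s9    s12  s13 
   s10   s13  s14 
 * s11   s14  s12 
 * s12   s15  s16 
   s13   s16  s17 
   s14   s17  s15 
   s15   s17  s15 
   s16   s15  s16 
   s17   s16  s17 
(> = start, * = accepting)

start=s0 accept=s3,s7,s11,s12 s0-0->s1 s0-1->s2 s1-0->s3 s1-1->s4 s2-0->s4 s2-1->s5 s3-0->s6 s3-1->s7 s4-0->s7 s4-1->s8 s5-0->s8 s5-1->s6 s6-0->s9 s6-1->s10 s7-0->s10 s7-1->s11 s8-0->s11 s8-1->s9 s9-0->s12 s9-1->s13 s10-0->s13 s10-1->s14 s11-0->s14 s11-1->s12 s12-0->s15 s12-1->s16 s13-0->s16 s13-1->s17 s14-0->s17 s14-1->s15 s15-0->s17 s15-1->s15 s16-0->s15 s16-1->s16 s17-0->s16 s17-1->s17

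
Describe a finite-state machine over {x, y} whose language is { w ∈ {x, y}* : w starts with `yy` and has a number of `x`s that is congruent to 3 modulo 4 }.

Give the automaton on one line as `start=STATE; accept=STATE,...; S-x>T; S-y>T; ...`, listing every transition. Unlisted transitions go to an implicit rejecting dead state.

start=s0; accept=s9; s0-x>s1; s0-y>s2; s1-x>s3; s1-y>s1; s2-x>s1; s2-y>s4; s3-x>s5; s3-y>s3; s4-x>s6; s4-y>s4; s5-x>s7; s5-y>s5; s6-x>s8; s6-y>s6; s7-x>s1; s7-y>s7; s8-x>s9; s8-y>s8; s9-x>s4; s9-y>s9

Handle the two conditions separately and then intersect. One (4 states) tracks whether the input so far still matches the prefix `yy`; the other (4 states) tracks the count of `x`s modulo 4. Each combined state is a pair, one component from each; accept when both components accept.
        x   y  
>  s0   s1  s2 
   s1   s3  s1 
   s2   s1  s4 
   s3   s5  s3 
   s4   s6  s4 
   s5   s7  s5 
   s6   s8  s6 
   s7   s1  s7 
   s8   s9  s8 
 * s9   s4  s9 
(> = start, * = accepting)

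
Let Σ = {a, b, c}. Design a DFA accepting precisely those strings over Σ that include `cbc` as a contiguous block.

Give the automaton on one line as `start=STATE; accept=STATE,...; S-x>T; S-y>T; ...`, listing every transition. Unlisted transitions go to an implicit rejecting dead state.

States s0..s2 record the length of the longest prefix of `cbc` that matches the current input suffix. Reaching s3 means `cbc` has been seen, and we stay there forever. Accept from s3.
A 4-state machine:
        a   b   c  
>  s0   s0  s0  s1 
   s1   s0  s2  s1 
   s2   s0  s0  s3 
 * s3   s3  s3  s3 
(> = start, * = accepting)

start=s0; accept=s3; s0-a>s0; s0-b>s0; s0-c>s1; s1-a>s0; s1-b>s2; s1-c>s1; s2-a>s0; s2-b>s0; s2-c>s3; s3-a>s3; s3-b>s3; s3-c>s3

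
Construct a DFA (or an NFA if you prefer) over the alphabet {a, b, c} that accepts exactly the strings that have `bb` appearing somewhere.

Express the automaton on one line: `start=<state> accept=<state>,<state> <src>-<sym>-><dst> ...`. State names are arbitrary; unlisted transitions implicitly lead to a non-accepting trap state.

start=S0 accept=S2 S0-a->S0 S0-b->S1 S0-c->S0 S1-a->S0 S1-b->S2 S1-c->S0 S2-a->S2 S2-b->S2 S2-c->S2

States S0..S1 record the length of the longest prefix of `bb` that matches the current input suffix. Reaching S2 means `bb` has been seen, and we stay there forever. Accept from S2.
3 states suffice.
        a   b   c  
>  S0   S0  S1  S0 
   S1   S0  S2  S0 
 * S2   S2  S2  S2 
(> = start, * = accepting)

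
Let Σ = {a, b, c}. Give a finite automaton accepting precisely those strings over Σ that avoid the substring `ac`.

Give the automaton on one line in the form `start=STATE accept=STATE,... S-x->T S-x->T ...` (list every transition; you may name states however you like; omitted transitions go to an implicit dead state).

This is the complement of 'contains `ac`'. Use the same substring-matching states — q0 through q2 holding how much of `ac` has just been matched — but flip the accepting set: everything except the trap q2 accepts.
        a   b   c  
>* q0   q1  q0  q0 
 * q1   q1  q0  q2 
   q2   q2  q2  q2 
(> = start, * = accepting)

start=q0 accept=q0,q1 q0-a->q1 q0-b->q0 q0-c->q0 q1-a->q1 q1-b->q0 q1-c->q2 q2-a->q2 q2-b->q2 q2-c->q2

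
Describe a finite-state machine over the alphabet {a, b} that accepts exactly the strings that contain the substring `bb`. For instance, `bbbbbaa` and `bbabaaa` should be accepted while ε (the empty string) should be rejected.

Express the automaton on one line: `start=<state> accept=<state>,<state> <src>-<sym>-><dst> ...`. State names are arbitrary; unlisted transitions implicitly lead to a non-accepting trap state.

start=q0 accept=q2 q0-a->q0 q0-b->q1 q1-a->q0 q1-b->q2 q2-a->q2 q2-b->q2

Track how much of `bb` has been matched so far: state q0 is no progress, q2 is the absorbing accept state reached once `bb` has occurred. Intermediate states record partial matches; on a mismatch, fall back to the longest reusable overlap.
With 3 states:
        a   b  
>  q0   q0  q1 
   q1   q0  q2 
 * q2   q2  q2 
(> = start, * = accepting)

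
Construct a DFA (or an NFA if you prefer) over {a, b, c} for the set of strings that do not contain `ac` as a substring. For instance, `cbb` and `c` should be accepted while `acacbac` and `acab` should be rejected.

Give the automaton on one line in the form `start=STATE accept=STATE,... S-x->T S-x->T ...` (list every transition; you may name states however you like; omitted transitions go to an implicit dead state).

Track partial matches of the forbidden pattern `ac`. State q2 is a dead state reached once `ac` has occurred; every other state accepts. q0 means no part of `ac` is currently matched.
        a   b   c  
>* q0   q1  q0  q0 
 * q1   q1  q0  q2 
   q2   q2  q2  q2 
(> = start, * = accepting)

start=q0 accept=q0,q1 q0-a->q1 q0-b->q0 q0-c->q0 q1-a->q1 q1-b->q0 q1-c->q2 q2-a->q2 q2-b->q2 q2-c->q2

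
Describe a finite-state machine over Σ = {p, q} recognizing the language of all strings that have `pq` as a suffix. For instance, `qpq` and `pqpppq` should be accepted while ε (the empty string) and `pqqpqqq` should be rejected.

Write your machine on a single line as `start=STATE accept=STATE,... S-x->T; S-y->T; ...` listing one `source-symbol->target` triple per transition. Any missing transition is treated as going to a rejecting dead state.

Let each state record the length of the longest suffix of the input read so far that is also a prefix of `pq`. s1 means the last symbol is `p`; s2 means the last 2 symbols are `pq`. Accept only at s2, where the string currently ends in `pq`.
With 3 states:
        p   q  
>  s0   s1  s0 
   s1   s1  s2 
 * s2   s1  s0 
(> = start, * = accepting)

start=s0; accept=s2; s0-p->s1; s0-q->s0; s1-p->s1; s1-q->s2; s2-p->s1; s2-q->s0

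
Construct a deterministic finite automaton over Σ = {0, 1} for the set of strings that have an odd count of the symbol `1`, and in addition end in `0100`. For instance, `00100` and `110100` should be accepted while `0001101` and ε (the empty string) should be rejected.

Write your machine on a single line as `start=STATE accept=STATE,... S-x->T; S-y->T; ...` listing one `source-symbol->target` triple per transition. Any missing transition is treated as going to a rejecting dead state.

start=S0; accept=S5; S0-0->S1; S0-1->S2; S1-0->S1; S1-1->S3; S2-0->S2; S2-1->S0; S3-0->S4; S3-1->S0; S4-0->S5; S4-1->S0; S5-0->S2; S5-1->S0

Handle the two conditions separately and then intersect. The first has 2 states tracking the count of `1`s modulo 2; the second has 5 states tracking how much of the suffix `0100` has currently been matched. A product state is a pair (one from each), accepting exactly when both do. Minimizing collapses redundant product states.
6 states suffice.
        0   1  
>  S0   S1  S2 
   S1   S1  S3 
   S2   S2  S0 
   S3   S4  S0 
   S4   S5  S0 
 * S5   S2  S0 
(> = start, * = accepting)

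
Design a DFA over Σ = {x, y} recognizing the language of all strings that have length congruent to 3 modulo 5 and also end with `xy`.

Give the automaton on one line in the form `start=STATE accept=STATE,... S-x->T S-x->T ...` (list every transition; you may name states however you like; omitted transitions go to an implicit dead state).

start=A accept=F A-x->B A-y->B B-x->C B-y->D C-x->E C-y->F D-x->E D-y->E E-x->G E-y->G F-x->G F-y->G G-x->A G-y->A

Handle the two conditions separately and then intersect. The first has 5 states tracking the input length modulo 5; the second has 3 states tracking how much of the suffix `xy` has currently been matched. A product state is a pair (one from each), accepting exactly when both do. Equivalent product states are then merged.
7 states suffice.
       x  y 
>  A   B  B 
   B   C  D 
   C   E  F 
   D   E  E 
   E   G  G 
 * F   G  G 
   G   A  A 
(> = start, * = accepting)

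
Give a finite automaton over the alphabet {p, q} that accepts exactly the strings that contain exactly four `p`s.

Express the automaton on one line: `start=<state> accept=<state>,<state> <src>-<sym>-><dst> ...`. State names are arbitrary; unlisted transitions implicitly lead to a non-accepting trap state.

Count `p`s, saturating at 5: states A through E mean 0 through 4 `p`s seen; F means more than 4. Each `p` increments (capped at F); other symbols loop. Accept from {E}.
6 states suffice.
       p  q 
>  A   B  A 
   B   C  B 
   C   D  C 
   D   E  D 
 * E   F  E 
   F   F  F 
(> = start, * = accepting)

start=A accept=E A-p->B A-q->A B-p->C B-q->B C-p->D C-q->C D-p->E D-q->D E-p->F E-q->E F-p->F F-q->F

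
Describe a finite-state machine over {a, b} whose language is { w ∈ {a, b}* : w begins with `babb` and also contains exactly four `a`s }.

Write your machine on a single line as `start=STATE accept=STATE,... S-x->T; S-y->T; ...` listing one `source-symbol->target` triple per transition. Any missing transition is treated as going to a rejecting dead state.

Handle the two conditions separately and then intersect. The first has 6 states tracking whether the input so far still matches the prefix `babb`; the second has 6 states tracking the count of `a`s, saturating at 5. A product state is a pair (one from each), accepting exactly when both do.
A 15-state machine:
          a    b  
>  s0     s1   s2 
   s1     s3   s1 
   s2     s4   s5 
   s3     s6   s3 
   s4     s3   s7 
   s5     s1   s5 
   s6     s8   s6 
   s7     s3   s9 
   s8    s10   s8 
   s9    s11   s9 
   s10   s10  s10 
   s11   s12  s11 
   s12   s13  s12 
 * s13   s14  s13 
   s14   s14  s14 
(> = start, * = accepting)

start=s0; accept=s13; s0-a->s1; s0-b->s2; s1-a->s3; s1-b->s1; s2-a->s4; s2-b->s5; s3-a->s6; s3-b->s3; s4-a->s3; s4-b->s7; s5-a->s1; s5-b->s5; s6-a->s8; s6-b->s6; s7-a->s3; s7-b->s9; s8-a->s10; s8-b->s8; s9-a->s11; s9-b->s9; s10-a->s10; s10-b->s10; s11-a->s12; s11-b->s11; s12-a->s13; s12-b->s12; s13-a->s14; s13-b->s13; s14-a->s14; s14-b->s14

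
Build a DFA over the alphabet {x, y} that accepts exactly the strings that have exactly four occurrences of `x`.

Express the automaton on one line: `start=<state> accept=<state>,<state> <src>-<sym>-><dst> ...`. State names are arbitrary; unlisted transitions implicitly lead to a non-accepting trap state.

Only the number of `x`s matters, and only up to 5. Make a chain q0 → q1 → q2 → q3 → q4 → q5 advanced by each `x` (with q5 absorbing); every other symbol self-loops. The accepting set is {q4}.
6 states suffice.
        x   y  
>  q0   q1  q0 
   q1   q2  q1 
   q2   q3  q2 
   q3   q4  q3 
 * q4   q5  q4 
   q5   q5  q5 
(> = start, * = accepting)

start=q0 accept=q4 q0-x->q1 q0-y->q0 q1-x->q2 q1-y->q1 q2-x->q3 q2-y->q2 q3-x->q4 q3-y->q3 q4-x->q5 q4-y->q4 q5-x->q5 q5-y->q5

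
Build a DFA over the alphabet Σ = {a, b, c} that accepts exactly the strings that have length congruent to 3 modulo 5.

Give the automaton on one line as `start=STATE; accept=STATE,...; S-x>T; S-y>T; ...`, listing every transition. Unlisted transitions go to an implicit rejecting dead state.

start=q0; accept=q3; q0-a>q1; q0-b>q1; q0-c>q1; q1-a>q2; q1-b>q2; q1-c>q2; q2-a>q3; q2-b>q3; q2-c>q3; q3-a>q4; q3-b>q4; q3-c>q4; q4-a>q0; q4-b>q0; q4-c>q0

Only the length mod 5 matters, so use a 5-cycle: from any state, every input symbol moves to the next state, wrapping q4 back to q0. Mark q3 accepting.
A 5-state machine:
        a   b   c  
>  q0   q1  q1  q1 
   q1   q2  q2  q2 
   q2   q3  q3  q3 
 * q3   q4  q4  q4 
   q4   q0  q0  q0 
(> = start, * = accepting)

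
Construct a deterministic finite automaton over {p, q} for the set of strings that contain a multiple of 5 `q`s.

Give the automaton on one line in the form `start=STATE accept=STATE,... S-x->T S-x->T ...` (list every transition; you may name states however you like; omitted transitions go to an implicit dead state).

start=A accept=A A-p->A A-q->B B-p->B B-q->C C-p->C C-q->D D-p->D D-q->E E-p->E E-q->A

The only thing that matters is how many `q`s have appeared, reduced mod 5. Use one state per residue: A for 0, …, E for 4. Reading `q` moves to the next residue; anything else stays put. A is accepting.
       p  q 
>* A   A  B 
   B   B  C 
   C   C  D 
   D   D  E 
   E   E  A 
(> = start, * = accepting)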